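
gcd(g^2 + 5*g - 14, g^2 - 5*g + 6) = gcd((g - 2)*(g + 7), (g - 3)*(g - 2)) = g - 2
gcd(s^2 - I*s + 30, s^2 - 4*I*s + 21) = 1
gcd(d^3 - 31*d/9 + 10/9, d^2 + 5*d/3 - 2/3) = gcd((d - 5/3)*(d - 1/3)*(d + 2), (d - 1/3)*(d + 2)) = d^2 + 5*d/3 - 2/3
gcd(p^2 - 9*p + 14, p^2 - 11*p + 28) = p - 7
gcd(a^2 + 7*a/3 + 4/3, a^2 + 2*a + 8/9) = a + 4/3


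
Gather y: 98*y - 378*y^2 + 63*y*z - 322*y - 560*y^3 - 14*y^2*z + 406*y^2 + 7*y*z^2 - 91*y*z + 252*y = -560*y^3 + y^2*(28 - 14*z) + y*(7*z^2 - 28*z + 28)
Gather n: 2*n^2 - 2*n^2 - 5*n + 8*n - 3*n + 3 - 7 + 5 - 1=0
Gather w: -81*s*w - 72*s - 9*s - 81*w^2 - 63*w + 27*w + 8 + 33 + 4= -81*s - 81*w^2 + w*(-81*s - 36) + 45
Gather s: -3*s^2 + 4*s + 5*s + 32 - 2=-3*s^2 + 9*s + 30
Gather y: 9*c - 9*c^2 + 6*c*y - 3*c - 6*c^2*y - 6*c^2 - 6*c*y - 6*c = -6*c^2*y - 15*c^2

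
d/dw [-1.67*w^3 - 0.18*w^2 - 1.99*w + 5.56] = -5.01*w^2 - 0.36*w - 1.99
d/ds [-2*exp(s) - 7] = -2*exp(s)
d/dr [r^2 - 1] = 2*r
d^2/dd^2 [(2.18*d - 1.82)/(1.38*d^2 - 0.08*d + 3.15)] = ((5.372 - 18.0504*d)*(1.38*d^2 - 0.08*d + 3.15) + (2.18*d - 1.82)*(2.76*d - 0.08)*(5.52*d - 0.16))/(1.38*d^2 - 0.08*d + 3.15)^3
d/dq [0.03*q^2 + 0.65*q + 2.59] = 0.06*q + 0.65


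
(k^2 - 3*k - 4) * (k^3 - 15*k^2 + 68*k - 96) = k^5 - 18*k^4 + 109*k^3 - 240*k^2 + 16*k + 384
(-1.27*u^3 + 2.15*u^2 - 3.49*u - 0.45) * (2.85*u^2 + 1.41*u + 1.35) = -3.6195*u^5 + 4.3368*u^4 - 8.6295*u^3 - 3.3009*u^2 - 5.346*u - 0.6075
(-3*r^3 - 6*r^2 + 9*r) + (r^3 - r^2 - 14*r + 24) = -2*r^3 - 7*r^2 - 5*r + 24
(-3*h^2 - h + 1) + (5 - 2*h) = -3*h^2 - 3*h + 6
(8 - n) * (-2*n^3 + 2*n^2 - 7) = 2*n^4 - 18*n^3 + 16*n^2 + 7*n - 56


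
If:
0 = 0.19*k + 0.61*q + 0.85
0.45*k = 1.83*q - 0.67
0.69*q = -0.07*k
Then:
No Solution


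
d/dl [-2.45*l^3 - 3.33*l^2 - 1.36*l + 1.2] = -7.35*l^2 - 6.66*l - 1.36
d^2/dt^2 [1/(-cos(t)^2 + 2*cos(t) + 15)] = (-8*sin(t)^4 + 132*sin(t)^2 + 45*cos(t) + 3*cos(3*t) - 48)/(2*(sin(t)^2 + 2*cos(t) + 14)^3)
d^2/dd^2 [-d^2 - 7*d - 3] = -2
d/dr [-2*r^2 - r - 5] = -4*r - 1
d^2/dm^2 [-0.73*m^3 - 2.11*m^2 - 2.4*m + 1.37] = -4.38*m - 4.22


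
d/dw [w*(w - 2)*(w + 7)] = 3*w^2 + 10*w - 14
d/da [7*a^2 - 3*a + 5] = 14*a - 3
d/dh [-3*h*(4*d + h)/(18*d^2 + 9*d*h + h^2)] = 3*d*(-72*d^2 - 36*d*h - 5*h^2)/(324*d^4 + 324*d^3*h + 117*d^2*h^2 + 18*d*h^3 + h^4)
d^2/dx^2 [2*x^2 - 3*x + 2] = 4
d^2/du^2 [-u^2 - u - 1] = -2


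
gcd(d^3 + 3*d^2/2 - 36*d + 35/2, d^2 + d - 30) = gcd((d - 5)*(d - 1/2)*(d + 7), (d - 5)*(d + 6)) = d - 5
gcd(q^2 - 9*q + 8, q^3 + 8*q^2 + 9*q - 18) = q - 1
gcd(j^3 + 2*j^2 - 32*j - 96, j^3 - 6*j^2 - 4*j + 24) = j - 6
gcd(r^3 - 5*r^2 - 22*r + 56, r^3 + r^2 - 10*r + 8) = r^2 + 2*r - 8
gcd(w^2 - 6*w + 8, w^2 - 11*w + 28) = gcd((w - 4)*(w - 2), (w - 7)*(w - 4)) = w - 4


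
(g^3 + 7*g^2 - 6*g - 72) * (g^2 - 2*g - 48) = g^5 + 5*g^4 - 68*g^3 - 396*g^2 + 432*g + 3456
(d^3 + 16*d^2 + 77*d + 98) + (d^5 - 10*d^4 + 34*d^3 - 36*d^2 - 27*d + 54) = d^5 - 10*d^4 + 35*d^3 - 20*d^2 + 50*d + 152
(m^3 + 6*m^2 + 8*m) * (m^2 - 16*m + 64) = m^5 - 10*m^4 - 24*m^3 + 256*m^2 + 512*m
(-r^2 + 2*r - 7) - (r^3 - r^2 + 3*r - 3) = -r^3 - r - 4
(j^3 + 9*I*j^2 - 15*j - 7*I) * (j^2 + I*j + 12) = j^5 + 10*I*j^4 - 12*j^3 + 86*I*j^2 - 173*j - 84*I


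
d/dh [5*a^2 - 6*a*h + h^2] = -6*a + 2*h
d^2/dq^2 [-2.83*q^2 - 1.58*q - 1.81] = -5.66000000000000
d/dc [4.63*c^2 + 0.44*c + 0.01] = 9.26*c + 0.44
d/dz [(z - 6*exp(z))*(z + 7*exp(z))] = z*exp(z) + 2*z - 84*exp(2*z) + exp(z)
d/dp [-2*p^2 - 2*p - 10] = -4*p - 2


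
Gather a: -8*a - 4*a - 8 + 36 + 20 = 48 - 12*a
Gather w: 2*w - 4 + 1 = 2*w - 3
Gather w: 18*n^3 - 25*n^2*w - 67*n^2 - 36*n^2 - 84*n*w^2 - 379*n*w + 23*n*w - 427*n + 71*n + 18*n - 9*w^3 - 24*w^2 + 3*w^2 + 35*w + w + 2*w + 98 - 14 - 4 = 18*n^3 - 103*n^2 - 338*n - 9*w^3 + w^2*(-84*n - 21) + w*(-25*n^2 - 356*n + 38) + 80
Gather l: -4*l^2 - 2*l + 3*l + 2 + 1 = -4*l^2 + l + 3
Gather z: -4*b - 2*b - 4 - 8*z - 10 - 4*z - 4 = -6*b - 12*z - 18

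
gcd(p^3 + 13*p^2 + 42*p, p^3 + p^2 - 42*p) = p^2 + 7*p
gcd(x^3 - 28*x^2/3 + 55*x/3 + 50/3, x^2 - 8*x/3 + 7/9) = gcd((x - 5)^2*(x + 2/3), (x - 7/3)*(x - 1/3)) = 1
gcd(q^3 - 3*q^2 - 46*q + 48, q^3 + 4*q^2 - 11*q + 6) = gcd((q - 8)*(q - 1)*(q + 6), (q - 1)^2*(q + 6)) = q^2 + 5*q - 6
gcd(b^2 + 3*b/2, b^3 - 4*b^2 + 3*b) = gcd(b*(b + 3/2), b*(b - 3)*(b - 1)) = b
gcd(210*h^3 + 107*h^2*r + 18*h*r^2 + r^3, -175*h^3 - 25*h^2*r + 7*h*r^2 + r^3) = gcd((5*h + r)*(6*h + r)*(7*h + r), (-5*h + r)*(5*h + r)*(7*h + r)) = 35*h^2 + 12*h*r + r^2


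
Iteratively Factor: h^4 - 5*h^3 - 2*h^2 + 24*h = (h - 4)*(h^3 - h^2 - 6*h) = h*(h - 4)*(h^2 - h - 6) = h*(h - 4)*(h + 2)*(h - 3)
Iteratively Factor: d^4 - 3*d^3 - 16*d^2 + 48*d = (d)*(d^3 - 3*d^2 - 16*d + 48) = d*(d - 4)*(d^2 + d - 12) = d*(d - 4)*(d + 4)*(d - 3)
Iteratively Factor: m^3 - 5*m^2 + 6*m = (m - 2)*(m^2 - 3*m) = m*(m - 2)*(m - 3)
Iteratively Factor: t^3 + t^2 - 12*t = (t + 4)*(t^2 - 3*t) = (t - 3)*(t + 4)*(t)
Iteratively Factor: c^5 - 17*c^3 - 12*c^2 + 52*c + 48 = (c + 2)*(c^4 - 2*c^3 - 13*c^2 + 14*c + 24) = (c + 1)*(c + 2)*(c^3 - 3*c^2 - 10*c + 24) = (c + 1)*(c + 2)*(c + 3)*(c^2 - 6*c + 8) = (c - 2)*(c + 1)*(c + 2)*(c + 3)*(c - 4)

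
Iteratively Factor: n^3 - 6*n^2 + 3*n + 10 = (n - 5)*(n^2 - n - 2) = (n - 5)*(n + 1)*(n - 2)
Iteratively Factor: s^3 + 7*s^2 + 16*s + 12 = (s + 2)*(s^2 + 5*s + 6) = (s + 2)^2*(s + 3)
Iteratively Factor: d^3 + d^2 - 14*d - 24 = (d + 2)*(d^2 - d - 12) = (d + 2)*(d + 3)*(d - 4)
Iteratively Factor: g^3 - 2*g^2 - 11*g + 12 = (g - 1)*(g^2 - g - 12) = (g - 1)*(g + 3)*(g - 4)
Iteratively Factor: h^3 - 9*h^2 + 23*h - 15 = (h - 5)*(h^2 - 4*h + 3) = (h - 5)*(h - 3)*(h - 1)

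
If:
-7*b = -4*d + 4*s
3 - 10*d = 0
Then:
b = 6/35 - 4*s/7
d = 3/10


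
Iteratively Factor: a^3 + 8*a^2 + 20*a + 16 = (a + 4)*(a^2 + 4*a + 4) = (a + 2)*(a + 4)*(a + 2)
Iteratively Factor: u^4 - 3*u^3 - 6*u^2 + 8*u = (u + 2)*(u^3 - 5*u^2 + 4*u) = (u - 1)*(u + 2)*(u^2 - 4*u) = u*(u - 1)*(u + 2)*(u - 4)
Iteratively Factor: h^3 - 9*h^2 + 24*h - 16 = (h - 4)*(h^2 - 5*h + 4) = (h - 4)^2*(h - 1)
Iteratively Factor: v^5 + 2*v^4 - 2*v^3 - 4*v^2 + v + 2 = (v + 1)*(v^4 + v^3 - 3*v^2 - v + 2) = (v + 1)*(v + 2)*(v^3 - v^2 - v + 1) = (v + 1)^2*(v + 2)*(v^2 - 2*v + 1) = (v - 1)*(v + 1)^2*(v + 2)*(v - 1)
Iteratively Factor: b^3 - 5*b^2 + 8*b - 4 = (b - 1)*(b^2 - 4*b + 4) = (b - 2)*(b - 1)*(b - 2)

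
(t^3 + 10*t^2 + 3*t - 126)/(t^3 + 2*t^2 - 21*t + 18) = (t + 7)/(t - 1)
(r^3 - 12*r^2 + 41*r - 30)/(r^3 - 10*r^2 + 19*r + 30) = (r - 1)/(r + 1)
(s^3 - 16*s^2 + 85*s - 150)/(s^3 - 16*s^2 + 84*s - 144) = (s^2 - 10*s + 25)/(s^2 - 10*s + 24)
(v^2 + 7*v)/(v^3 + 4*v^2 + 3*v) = (v + 7)/(v^2 + 4*v + 3)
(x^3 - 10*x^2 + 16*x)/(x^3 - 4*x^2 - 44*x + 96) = x/(x + 6)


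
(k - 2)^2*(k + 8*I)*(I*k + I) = I*k^4 - 8*k^3 - 3*I*k^3 + 24*k^2 + 4*I*k - 32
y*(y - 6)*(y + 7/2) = y^3 - 5*y^2/2 - 21*y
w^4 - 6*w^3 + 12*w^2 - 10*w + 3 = (w - 3)*(w - 1)^3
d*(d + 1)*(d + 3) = d^3 + 4*d^2 + 3*d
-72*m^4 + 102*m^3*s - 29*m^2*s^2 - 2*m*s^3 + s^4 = (-4*m + s)*(-3*m + s)*(-m + s)*(6*m + s)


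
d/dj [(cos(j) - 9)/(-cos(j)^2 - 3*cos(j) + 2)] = (sin(j)^2 + 18*cos(j) + 24)*sin(j)/(cos(j)^2 + 3*cos(j) - 2)^2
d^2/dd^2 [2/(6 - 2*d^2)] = 6*(-d^2 - 1)/(d^2 - 3)^3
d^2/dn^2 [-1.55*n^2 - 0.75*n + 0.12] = -3.10000000000000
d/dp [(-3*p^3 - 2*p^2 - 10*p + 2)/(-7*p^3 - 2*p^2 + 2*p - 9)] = (-8*p^4 - 152*p^3 + 99*p^2 + 44*p + 86)/(49*p^6 + 28*p^5 - 24*p^4 + 118*p^3 + 40*p^2 - 36*p + 81)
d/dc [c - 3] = 1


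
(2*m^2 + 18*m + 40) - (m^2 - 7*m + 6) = m^2 + 25*m + 34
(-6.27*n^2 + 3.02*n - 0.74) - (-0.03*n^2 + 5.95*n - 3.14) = -6.24*n^2 - 2.93*n + 2.4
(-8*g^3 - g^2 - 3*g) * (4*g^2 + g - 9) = -32*g^5 - 12*g^4 + 59*g^3 + 6*g^2 + 27*g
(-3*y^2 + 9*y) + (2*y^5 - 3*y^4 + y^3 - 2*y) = 2*y^5 - 3*y^4 + y^3 - 3*y^2 + 7*y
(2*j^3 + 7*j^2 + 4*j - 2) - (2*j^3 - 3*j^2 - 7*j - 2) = 10*j^2 + 11*j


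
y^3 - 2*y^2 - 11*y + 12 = (y - 4)*(y - 1)*(y + 3)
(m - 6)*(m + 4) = m^2 - 2*m - 24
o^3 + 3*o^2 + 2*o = o*(o + 1)*(o + 2)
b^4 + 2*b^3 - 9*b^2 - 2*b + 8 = (b - 2)*(b - 1)*(b + 1)*(b + 4)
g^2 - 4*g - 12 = (g - 6)*(g + 2)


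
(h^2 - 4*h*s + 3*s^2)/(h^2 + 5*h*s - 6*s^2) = (h - 3*s)/(h + 6*s)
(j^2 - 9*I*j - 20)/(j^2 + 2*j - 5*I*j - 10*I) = (j - 4*I)/(j + 2)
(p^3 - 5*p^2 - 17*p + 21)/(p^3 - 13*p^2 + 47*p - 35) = (p + 3)/(p - 5)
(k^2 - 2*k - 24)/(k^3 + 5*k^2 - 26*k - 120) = (k - 6)/(k^2 + k - 30)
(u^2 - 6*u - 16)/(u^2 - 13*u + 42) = (u^2 - 6*u - 16)/(u^2 - 13*u + 42)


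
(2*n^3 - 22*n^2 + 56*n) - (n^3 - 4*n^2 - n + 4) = n^3 - 18*n^2 + 57*n - 4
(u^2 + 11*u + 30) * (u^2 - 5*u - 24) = u^4 + 6*u^3 - 49*u^2 - 414*u - 720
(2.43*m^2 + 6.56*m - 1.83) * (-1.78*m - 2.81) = -4.3254*m^3 - 18.5051*m^2 - 15.1762*m + 5.1423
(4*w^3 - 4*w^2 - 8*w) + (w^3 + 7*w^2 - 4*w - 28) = 5*w^3 + 3*w^2 - 12*w - 28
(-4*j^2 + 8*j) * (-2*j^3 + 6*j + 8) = 8*j^5 - 16*j^4 - 24*j^3 + 16*j^2 + 64*j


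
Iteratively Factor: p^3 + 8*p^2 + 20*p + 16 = (p + 4)*(p^2 + 4*p + 4) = (p + 2)*(p + 4)*(p + 2)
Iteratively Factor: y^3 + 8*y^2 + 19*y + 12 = (y + 1)*(y^2 + 7*y + 12) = (y + 1)*(y + 3)*(y + 4)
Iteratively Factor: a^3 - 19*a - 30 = (a + 3)*(a^2 - 3*a - 10) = (a + 2)*(a + 3)*(a - 5)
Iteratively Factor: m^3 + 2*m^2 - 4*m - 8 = (m - 2)*(m^2 + 4*m + 4) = (m - 2)*(m + 2)*(m + 2)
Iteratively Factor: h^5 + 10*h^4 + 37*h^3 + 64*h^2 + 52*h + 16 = (h + 2)*(h^4 + 8*h^3 + 21*h^2 + 22*h + 8) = (h + 2)*(h + 4)*(h^3 + 4*h^2 + 5*h + 2) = (h + 2)^2*(h + 4)*(h^2 + 2*h + 1) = (h + 1)*(h + 2)^2*(h + 4)*(h + 1)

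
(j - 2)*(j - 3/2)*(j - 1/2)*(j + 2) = j^4 - 2*j^3 - 13*j^2/4 + 8*j - 3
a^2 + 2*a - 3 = (a - 1)*(a + 3)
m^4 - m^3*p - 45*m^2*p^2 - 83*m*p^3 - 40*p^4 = (m - 8*p)*(m + p)^2*(m + 5*p)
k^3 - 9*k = k*(k - 3)*(k + 3)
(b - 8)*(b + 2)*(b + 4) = b^3 - 2*b^2 - 40*b - 64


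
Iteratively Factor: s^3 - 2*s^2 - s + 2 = (s - 1)*(s^2 - s - 2) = (s - 1)*(s + 1)*(s - 2)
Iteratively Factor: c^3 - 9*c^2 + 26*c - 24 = (c - 2)*(c^2 - 7*c + 12) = (c - 3)*(c - 2)*(c - 4)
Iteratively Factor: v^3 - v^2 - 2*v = (v)*(v^2 - v - 2) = v*(v - 2)*(v + 1)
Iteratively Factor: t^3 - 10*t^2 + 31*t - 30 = (t - 3)*(t^2 - 7*t + 10) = (t - 3)*(t - 2)*(t - 5)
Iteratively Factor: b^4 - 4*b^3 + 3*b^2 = (b - 3)*(b^3 - b^2) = b*(b - 3)*(b^2 - b) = b*(b - 3)*(b - 1)*(b)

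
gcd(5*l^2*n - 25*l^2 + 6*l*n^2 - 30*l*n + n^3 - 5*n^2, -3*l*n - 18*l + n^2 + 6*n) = 1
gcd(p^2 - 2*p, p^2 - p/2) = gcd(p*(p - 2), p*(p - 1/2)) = p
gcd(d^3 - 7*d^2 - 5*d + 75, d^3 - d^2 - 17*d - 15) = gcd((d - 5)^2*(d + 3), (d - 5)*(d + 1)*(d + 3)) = d^2 - 2*d - 15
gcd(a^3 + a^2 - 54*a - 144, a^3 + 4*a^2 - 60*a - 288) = a^2 - 2*a - 48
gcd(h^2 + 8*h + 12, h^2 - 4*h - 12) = h + 2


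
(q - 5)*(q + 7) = q^2 + 2*q - 35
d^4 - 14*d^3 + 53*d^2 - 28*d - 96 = (d - 8)*(d - 4)*(d - 3)*(d + 1)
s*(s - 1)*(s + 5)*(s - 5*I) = s^4 + 4*s^3 - 5*I*s^3 - 5*s^2 - 20*I*s^2 + 25*I*s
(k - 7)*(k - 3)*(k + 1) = k^3 - 9*k^2 + 11*k + 21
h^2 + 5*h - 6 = (h - 1)*(h + 6)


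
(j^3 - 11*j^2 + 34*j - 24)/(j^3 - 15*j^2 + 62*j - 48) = (j - 4)/(j - 8)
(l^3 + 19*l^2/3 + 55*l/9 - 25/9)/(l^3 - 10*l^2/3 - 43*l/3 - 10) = (3*l^2 + 14*l - 5)/(3*(l^2 - 5*l - 6))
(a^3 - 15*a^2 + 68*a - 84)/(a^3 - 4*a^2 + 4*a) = (a^2 - 13*a + 42)/(a*(a - 2))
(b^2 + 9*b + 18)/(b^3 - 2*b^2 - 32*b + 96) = (b + 3)/(b^2 - 8*b + 16)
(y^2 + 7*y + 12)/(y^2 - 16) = (y + 3)/(y - 4)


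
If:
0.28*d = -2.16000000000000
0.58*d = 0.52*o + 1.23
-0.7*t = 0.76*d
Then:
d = -7.71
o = -10.97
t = 8.38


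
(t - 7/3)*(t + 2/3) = t^2 - 5*t/3 - 14/9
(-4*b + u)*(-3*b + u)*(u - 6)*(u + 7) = 12*b^2*u^2 + 12*b^2*u - 504*b^2 - 7*b*u^3 - 7*b*u^2 + 294*b*u + u^4 + u^3 - 42*u^2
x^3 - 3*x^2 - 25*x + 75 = (x - 5)*(x - 3)*(x + 5)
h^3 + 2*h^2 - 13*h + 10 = (h - 2)*(h - 1)*(h + 5)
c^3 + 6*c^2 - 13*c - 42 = (c - 3)*(c + 2)*(c + 7)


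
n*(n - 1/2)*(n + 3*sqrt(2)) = n^3 - n^2/2 + 3*sqrt(2)*n^2 - 3*sqrt(2)*n/2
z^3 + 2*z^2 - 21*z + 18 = (z - 3)*(z - 1)*(z + 6)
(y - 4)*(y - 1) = y^2 - 5*y + 4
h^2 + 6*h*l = h*(h + 6*l)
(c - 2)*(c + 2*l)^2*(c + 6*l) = c^4 + 10*c^3*l - 2*c^3 + 28*c^2*l^2 - 20*c^2*l + 24*c*l^3 - 56*c*l^2 - 48*l^3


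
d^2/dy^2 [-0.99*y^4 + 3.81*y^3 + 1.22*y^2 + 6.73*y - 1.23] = -11.88*y^2 + 22.86*y + 2.44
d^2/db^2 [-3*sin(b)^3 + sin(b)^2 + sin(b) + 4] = 27*sin(b)^3 - 4*sin(b)^2 - 19*sin(b) + 2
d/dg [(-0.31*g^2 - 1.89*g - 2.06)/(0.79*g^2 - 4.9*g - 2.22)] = (3.0121*g^2 + 4.6312*g - 5.8982)/(0.6241*g^4 - 7.742*g^3 + 20.5024*g^2 + 21.756*g + 4.9284)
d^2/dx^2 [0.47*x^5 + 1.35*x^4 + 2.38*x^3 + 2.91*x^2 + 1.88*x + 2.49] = 9.4*x^3 + 16.2*x^2 + 14.28*x + 5.82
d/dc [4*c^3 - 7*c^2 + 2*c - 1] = 12*c^2 - 14*c + 2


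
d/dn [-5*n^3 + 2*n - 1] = 2 - 15*n^2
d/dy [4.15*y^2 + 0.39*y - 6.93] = 8.3*y + 0.39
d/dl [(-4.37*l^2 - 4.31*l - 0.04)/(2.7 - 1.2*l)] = (5.244*l^2 - 23.598*l - 11.685)/(1.44*l^2 - 6.48*l + 7.29)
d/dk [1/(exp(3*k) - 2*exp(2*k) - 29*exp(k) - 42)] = (-3*exp(2*k) + 4*exp(k) + 29)*exp(k)/(-exp(3*k) + 2*exp(2*k) + 29*exp(k) + 42)^2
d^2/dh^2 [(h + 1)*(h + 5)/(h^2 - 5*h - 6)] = 22/(h^3 - 18*h^2 + 108*h - 216)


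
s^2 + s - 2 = (s - 1)*(s + 2)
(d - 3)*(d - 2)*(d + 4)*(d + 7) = d^4 + 6*d^3 - 21*d^2 - 74*d + 168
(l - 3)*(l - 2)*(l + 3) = l^3 - 2*l^2 - 9*l + 18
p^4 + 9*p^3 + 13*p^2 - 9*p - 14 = (p - 1)*(p + 1)*(p + 2)*(p + 7)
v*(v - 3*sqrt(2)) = v^2 - 3*sqrt(2)*v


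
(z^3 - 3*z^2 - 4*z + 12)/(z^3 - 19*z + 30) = (z + 2)/(z + 5)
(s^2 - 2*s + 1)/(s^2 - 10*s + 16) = (s^2 - 2*s + 1)/(s^2 - 10*s + 16)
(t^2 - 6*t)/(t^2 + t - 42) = t/(t + 7)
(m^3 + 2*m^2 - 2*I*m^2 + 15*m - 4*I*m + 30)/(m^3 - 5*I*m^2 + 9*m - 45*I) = (m + 2)/(m - 3*I)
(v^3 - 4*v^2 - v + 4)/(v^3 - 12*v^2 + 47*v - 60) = (v^2 - 1)/(v^2 - 8*v + 15)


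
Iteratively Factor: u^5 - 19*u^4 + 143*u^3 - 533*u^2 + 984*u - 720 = (u - 3)*(u^4 - 16*u^3 + 95*u^2 - 248*u + 240) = (u - 5)*(u - 3)*(u^3 - 11*u^2 + 40*u - 48) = (u - 5)*(u - 3)^2*(u^2 - 8*u + 16) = (u - 5)*(u - 4)*(u - 3)^2*(u - 4)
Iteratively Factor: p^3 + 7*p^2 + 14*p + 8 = (p + 4)*(p^2 + 3*p + 2) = (p + 2)*(p + 4)*(p + 1)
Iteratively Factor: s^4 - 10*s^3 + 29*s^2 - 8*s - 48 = (s + 1)*(s^3 - 11*s^2 + 40*s - 48) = (s - 4)*(s + 1)*(s^2 - 7*s + 12) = (s - 4)^2*(s + 1)*(s - 3)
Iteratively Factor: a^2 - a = (a - 1)*(a)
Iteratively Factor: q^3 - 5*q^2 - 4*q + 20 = (q + 2)*(q^2 - 7*q + 10) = (q - 2)*(q + 2)*(q - 5)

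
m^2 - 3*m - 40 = (m - 8)*(m + 5)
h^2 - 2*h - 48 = (h - 8)*(h + 6)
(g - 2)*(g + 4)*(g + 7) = g^3 + 9*g^2 + 6*g - 56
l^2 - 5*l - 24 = (l - 8)*(l + 3)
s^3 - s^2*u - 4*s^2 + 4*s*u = s*(s - 4)*(s - u)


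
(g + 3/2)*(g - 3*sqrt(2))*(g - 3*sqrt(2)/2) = g^3 - 9*sqrt(2)*g^2/2 + 3*g^2/2 - 27*sqrt(2)*g/4 + 9*g + 27/2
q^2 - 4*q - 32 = (q - 8)*(q + 4)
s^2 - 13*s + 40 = (s - 8)*(s - 5)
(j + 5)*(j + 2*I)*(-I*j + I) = -I*j^3 + 2*j^2 - 4*I*j^2 + 8*j + 5*I*j - 10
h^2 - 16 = (h - 4)*(h + 4)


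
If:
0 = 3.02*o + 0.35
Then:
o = -0.12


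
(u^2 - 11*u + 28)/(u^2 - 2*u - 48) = (-u^2 + 11*u - 28)/(-u^2 + 2*u + 48)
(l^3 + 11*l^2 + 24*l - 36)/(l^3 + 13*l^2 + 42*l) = (l^2 + 5*l - 6)/(l*(l + 7))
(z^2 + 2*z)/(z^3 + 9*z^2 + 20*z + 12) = z/(z^2 + 7*z + 6)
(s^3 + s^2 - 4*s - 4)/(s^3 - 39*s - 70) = (s^2 - s - 2)/(s^2 - 2*s - 35)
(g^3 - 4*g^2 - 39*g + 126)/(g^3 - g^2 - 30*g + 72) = (g - 7)/(g - 4)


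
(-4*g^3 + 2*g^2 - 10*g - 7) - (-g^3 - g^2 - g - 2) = -3*g^3 + 3*g^2 - 9*g - 5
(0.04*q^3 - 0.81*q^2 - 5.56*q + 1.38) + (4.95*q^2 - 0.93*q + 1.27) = 0.04*q^3 + 4.14*q^2 - 6.49*q + 2.65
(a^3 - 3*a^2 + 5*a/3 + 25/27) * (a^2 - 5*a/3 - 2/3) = a^5 - 14*a^4/3 + 6*a^3 + 4*a^2/27 - 215*a/81 - 50/81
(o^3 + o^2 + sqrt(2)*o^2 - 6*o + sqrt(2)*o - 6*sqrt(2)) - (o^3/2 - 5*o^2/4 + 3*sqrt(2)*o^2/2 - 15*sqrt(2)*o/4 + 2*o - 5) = o^3/2 - sqrt(2)*o^2/2 + 9*o^2/4 - 8*o + 19*sqrt(2)*o/4 - 6*sqrt(2) + 5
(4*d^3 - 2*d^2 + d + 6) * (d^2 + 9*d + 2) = 4*d^5 + 34*d^4 - 9*d^3 + 11*d^2 + 56*d + 12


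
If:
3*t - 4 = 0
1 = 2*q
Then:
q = 1/2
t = 4/3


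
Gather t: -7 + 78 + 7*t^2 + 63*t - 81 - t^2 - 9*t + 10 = 6*t^2 + 54*t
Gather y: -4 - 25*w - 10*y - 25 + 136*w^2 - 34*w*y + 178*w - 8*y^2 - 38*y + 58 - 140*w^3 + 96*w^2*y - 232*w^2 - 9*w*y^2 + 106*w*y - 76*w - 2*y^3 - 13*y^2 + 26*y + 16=-140*w^3 - 96*w^2 + 77*w - 2*y^3 + y^2*(-9*w - 21) + y*(96*w^2 + 72*w - 22) + 45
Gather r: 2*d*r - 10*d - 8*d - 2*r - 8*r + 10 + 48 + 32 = -18*d + r*(2*d - 10) + 90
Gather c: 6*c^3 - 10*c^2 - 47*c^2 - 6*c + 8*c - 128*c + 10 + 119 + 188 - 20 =6*c^3 - 57*c^2 - 126*c + 297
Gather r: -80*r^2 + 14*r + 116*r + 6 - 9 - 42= -80*r^2 + 130*r - 45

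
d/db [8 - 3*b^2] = -6*b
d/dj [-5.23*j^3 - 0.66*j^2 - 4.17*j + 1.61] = -15.69*j^2 - 1.32*j - 4.17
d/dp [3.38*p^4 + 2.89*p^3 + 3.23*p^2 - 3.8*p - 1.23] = 13.52*p^3 + 8.67*p^2 + 6.46*p - 3.8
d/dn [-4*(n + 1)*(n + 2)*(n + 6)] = -12*n^2 - 72*n - 80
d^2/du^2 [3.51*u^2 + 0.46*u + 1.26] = 7.02000000000000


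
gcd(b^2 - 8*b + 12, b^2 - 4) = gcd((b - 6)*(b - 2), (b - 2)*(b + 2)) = b - 2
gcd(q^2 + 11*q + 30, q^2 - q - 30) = q + 5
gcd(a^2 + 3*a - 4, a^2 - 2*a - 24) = a + 4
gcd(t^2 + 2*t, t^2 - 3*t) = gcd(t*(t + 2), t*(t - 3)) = t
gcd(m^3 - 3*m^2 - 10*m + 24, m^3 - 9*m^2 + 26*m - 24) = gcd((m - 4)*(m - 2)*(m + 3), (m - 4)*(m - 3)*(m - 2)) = m^2 - 6*m + 8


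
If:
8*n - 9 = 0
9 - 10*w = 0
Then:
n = 9/8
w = 9/10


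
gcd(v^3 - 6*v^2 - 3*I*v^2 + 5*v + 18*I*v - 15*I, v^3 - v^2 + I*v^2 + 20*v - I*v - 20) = v - 1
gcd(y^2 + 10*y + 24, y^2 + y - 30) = y + 6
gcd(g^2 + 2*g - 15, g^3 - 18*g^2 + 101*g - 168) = g - 3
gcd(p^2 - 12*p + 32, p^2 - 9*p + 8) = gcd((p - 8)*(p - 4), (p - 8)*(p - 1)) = p - 8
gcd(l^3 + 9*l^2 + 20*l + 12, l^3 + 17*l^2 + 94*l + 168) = l + 6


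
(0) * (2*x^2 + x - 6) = 0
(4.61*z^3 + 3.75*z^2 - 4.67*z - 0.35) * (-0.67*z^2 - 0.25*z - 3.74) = -3.0887*z^5 - 3.665*z^4 - 15.05*z^3 - 12.623*z^2 + 17.5533*z + 1.309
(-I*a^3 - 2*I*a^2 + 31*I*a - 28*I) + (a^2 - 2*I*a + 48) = -I*a^3 + a^2 - 2*I*a^2 + 29*I*a + 48 - 28*I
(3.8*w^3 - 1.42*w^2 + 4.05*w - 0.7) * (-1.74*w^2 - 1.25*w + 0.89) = -6.612*w^5 - 2.2792*w^4 - 1.89*w^3 - 5.1083*w^2 + 4.4795*w - 0.623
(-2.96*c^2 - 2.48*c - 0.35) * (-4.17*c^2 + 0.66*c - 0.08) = 12.3432*c^4 + 8.388*c^3 + 0.0594999999999999*c^2 - 0.0326*c + 0.028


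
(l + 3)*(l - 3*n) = l^2 - 3*l*n + 3*l - 9*n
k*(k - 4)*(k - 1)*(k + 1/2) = k^4 - 9*k^3/2 + 3*k^2/2 + 2*k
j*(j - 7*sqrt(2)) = j^2 - 7*sqrt(2)*j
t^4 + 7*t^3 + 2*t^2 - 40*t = t*(t - 2)*(t + 4)*(t + 5)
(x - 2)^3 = x^3 - 6*x^2 + 12*x - 8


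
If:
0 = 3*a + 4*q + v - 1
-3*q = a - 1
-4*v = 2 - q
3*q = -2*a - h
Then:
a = 1/19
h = -20/19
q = 6/19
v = -8/19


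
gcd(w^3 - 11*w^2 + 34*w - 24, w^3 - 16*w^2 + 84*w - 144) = w^2 - 10*w + 24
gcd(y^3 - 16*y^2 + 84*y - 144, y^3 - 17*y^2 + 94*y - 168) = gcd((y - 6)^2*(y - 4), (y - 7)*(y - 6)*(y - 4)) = y^2 - 10*y + 24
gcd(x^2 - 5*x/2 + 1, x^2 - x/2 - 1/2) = 1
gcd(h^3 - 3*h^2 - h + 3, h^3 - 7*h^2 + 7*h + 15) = h^2 - 2*h - 3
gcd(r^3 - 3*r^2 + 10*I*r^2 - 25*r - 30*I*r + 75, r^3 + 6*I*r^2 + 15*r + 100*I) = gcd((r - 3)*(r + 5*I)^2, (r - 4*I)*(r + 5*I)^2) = r^2 + 10*I*r - 25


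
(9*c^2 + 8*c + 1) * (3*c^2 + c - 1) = 27*c^4 + 33*c^3 + 2*c^2 - 7*c - 1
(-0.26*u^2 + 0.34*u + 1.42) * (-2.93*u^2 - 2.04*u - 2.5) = 0.7618*u^4 - 0.4658*u^3 - 4.2042*u^2 - 3.7468*u - 3.55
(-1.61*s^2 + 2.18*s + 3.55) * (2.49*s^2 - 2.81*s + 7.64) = -4.0089*s^4 + 9.9523*s^3 - 9.5867*s^2 + 6.6797*s + 27.122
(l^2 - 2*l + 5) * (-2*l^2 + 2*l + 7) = -2*l^4 + 6*l^3 - 7*l^2 - 4*l + 35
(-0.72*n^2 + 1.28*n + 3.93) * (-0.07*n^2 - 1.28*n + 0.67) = 0.0504*n^4 + 0.832*n^3 - 2.3959*n^2 - 4.1728*n + 2.6331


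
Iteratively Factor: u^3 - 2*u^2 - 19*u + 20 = (u - 5)*(u^2 + 3*u - 4) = (u - 5)*(u - 1)*(u + 4)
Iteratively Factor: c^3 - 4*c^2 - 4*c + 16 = (c - 4)*(c^2 - 4) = (c - 4)*(c - 2)*(c + 2)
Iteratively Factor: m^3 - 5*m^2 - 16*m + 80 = (m - 4)*(m^2 - m - 20) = (m - 5)*(m - 4)*(m + 4)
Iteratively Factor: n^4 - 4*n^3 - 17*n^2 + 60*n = (n)*(n^3 - 4*n^2 - 17*n + 60) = n*(n + 4)*(n^2 - 8*n + 15) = n*(n - 5)*(n + 4)*(n - 3)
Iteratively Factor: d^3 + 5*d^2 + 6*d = (d + 3)*(d^2 + 2*d) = d*(d + 3)*(d + 2)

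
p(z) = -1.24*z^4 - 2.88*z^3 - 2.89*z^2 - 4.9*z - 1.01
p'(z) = -4.96*z^3 - 8.64*z^2 - 5.78*z - 4.9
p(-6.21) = -1236.44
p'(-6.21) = 885.64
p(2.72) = -161.55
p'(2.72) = -184.36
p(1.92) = -58.31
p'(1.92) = -82.95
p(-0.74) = 1.83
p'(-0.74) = -3.34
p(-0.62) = 1.42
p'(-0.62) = -3.46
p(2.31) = -98.56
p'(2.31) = -125.49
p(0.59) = -5.65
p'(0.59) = -12.34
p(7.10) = -4363.32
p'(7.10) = -2256.72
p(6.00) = -2363.57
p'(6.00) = -1421.98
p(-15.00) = -53632.76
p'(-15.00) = 14877.80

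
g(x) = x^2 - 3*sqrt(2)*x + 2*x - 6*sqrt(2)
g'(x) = 2*x - 3*sqrt(2) + 2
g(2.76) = -7.06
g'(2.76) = 3.28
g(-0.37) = -7.52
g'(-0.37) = -2.98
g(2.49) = -7.87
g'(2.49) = 2.74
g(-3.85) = 14.97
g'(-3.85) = -9.94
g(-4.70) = 24.15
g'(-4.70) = -11.64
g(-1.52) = -2.77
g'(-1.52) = -5.28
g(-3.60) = 12.55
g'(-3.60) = -9.44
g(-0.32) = -7.67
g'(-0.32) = -2.88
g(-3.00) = 7.24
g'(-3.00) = -8.24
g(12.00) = 108.60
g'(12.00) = 21.76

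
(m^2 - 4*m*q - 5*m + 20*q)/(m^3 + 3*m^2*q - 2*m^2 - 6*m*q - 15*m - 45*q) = (m - 4*q)/(m^2 + 3*m*q + 3*m + 9*q)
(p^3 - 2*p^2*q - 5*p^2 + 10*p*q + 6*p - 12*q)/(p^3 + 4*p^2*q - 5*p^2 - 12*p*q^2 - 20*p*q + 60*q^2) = (p^2 - 5*p + 6)/(p^2 + 6*p*q - 5*p - 30*q)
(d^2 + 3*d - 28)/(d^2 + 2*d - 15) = (d^2 + 3*d - 28)/(d^2 + 2*d - 15)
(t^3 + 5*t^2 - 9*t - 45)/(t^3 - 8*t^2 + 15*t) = (t^2 + 8*t + 15)/(t*(t - 5))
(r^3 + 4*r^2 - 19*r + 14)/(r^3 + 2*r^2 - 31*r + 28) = (r - 2)/(r - 4)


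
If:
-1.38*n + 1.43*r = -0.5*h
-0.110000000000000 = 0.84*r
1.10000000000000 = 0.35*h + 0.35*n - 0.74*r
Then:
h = 2.20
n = 0.66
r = -0.13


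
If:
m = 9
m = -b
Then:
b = -9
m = 9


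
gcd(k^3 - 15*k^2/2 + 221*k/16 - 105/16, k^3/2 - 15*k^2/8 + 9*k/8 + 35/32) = k - 7/4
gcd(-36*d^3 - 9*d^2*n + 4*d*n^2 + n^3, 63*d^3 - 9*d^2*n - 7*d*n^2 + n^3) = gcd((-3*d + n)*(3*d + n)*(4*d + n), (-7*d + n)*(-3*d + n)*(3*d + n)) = 9*d^2 - n^2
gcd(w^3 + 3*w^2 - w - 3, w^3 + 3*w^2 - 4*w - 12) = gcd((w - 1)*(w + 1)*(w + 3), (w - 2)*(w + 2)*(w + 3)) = w + 3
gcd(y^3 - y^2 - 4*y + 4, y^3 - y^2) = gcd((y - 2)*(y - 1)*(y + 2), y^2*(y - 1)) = y - 1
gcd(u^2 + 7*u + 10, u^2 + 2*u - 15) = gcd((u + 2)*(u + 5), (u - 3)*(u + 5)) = u + 5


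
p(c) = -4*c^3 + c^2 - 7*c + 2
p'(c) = -12*c^2 + 2*c - 7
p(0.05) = 1.65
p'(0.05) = -6.93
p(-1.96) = 49.68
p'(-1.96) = -57.02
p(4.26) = -318.91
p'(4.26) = -216.25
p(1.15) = -10.81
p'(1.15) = -20.57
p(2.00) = -40.00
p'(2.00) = -51.00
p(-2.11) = 58.80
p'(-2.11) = -64.65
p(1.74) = -28.22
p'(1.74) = -39.85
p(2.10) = -45.33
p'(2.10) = -55.72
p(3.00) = -118.00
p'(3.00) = -109.00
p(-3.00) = 140.00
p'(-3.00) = -121.00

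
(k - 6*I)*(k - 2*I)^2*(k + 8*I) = k^4 - 2*I*k^3 + 52*k^2 - 200*I*k - 192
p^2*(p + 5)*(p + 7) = p^4 + 12*p^3 + 35*p^2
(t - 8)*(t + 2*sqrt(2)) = t^2 - 8*t + 2*sqrt(2)*t - 16*sqrt(2)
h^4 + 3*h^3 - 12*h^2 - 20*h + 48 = (h - 2)^2*(h + 3)*(h + 4)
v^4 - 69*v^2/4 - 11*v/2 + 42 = (v - 4)*(v - 3/2)*(v + 2)*(v + 7/2)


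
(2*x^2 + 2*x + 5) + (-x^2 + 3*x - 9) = x^2 + 5*x - 4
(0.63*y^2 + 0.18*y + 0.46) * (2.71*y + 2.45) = 1.7073*y^3 + 2.0313*y^2 + 1.6876*y + 1.127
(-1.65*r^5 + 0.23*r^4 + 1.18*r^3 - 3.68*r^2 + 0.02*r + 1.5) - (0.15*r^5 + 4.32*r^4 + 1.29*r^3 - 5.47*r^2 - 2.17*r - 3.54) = -1.8*r^5 - 4.09*r^4 - 0.11*r^3 + 1.79*r^2 + 2.19*r + 5.04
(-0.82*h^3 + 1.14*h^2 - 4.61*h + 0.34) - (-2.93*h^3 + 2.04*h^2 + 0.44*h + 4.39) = 2.11*h^3 - 0.9*h^2 - 5.05*h - 4.05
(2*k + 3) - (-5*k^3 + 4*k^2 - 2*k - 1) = 5*k^3 - 4*k^2 + 4*k + 4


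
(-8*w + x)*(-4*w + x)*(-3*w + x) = -96*w^3 + 68*w^2*x - 15*w*x^2 + x^3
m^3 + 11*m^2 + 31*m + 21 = (m + 1)*(m + 3)*(m + 7)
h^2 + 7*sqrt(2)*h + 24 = (h + 3*sqrt(2))*(h + 4*sqrt(2))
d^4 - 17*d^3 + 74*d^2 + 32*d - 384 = (d - 8)^2*(d - 3)*(d + 2)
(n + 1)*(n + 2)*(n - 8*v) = n^3 - 8*n^2*v + 3*n^2 - 24*n*v + 2*n - 16*v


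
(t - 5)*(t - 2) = t^2 - 7*t + 10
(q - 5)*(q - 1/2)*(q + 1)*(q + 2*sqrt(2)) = q^4 - 9*q^3/2 + 2*sqrt(2)*q^3 - 9*sqrt(2)*q^2 - 3*q^2 - 6*sqrt(2)*q + 5*q/2 + 5*sqrt(2)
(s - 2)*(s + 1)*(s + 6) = s^3 + 5*s^2 - 8*s - 12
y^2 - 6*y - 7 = (y - 7)*(y + 1)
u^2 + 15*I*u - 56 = (u + 7*I)*(u + 8*I)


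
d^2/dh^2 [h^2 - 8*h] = 2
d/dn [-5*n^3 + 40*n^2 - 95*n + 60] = -15*n^2 + 80*n - 95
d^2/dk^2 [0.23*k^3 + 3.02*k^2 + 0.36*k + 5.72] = 1.38*k + 6.04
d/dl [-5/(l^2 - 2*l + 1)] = 10*(l - 1)/(l^2 - 2*l + 1)^2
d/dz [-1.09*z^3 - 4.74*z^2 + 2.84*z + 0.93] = -3.27*z^2 - 9.48*z + 2.84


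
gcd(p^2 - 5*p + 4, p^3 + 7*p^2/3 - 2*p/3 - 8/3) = p - 1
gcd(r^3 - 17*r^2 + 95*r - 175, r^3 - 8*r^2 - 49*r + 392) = r - 7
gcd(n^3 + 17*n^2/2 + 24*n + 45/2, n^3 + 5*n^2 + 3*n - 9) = n^2 + 6*n + 9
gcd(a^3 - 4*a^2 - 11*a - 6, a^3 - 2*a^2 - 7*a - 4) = a^2 + 2*a + 1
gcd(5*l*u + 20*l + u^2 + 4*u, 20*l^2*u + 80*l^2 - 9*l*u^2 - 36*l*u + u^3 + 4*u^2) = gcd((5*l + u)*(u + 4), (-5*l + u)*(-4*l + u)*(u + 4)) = u + 4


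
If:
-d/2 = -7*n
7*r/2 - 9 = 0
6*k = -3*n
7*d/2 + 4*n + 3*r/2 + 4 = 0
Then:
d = -110/53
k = 55/742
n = -55/371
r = 18/7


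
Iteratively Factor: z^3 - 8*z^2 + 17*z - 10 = (z - 1)*(z^2 - 7*z + 10) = (z - 2)*(z - 1)*(z - 5)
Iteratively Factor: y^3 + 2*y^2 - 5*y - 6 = (y - 2)*(y^2 + 4*y + 3) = (y - 2)*(y + 3)*(y + 1)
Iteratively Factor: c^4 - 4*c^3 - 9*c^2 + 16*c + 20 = (c + 2)*(c^3 - 6*c^2 + 3*c + 10) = (c + 1)*(c + 2)*(c^2 - 7*c + 10) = (c - 5)*(c + 1)*(c + 2)*(c - 2)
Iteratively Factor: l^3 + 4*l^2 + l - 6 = (l + 3)*(l^2 + l - 2) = (l - 1)*(l + 3)*(l + 2)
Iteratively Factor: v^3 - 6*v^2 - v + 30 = (v + 2)*(v^2 - 8*v + 15) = (v - 3)*(v + 2)*(v - 5)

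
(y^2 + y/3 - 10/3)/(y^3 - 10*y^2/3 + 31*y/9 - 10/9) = 3*(y + 2)/(3*y^2 - 5*y + 2)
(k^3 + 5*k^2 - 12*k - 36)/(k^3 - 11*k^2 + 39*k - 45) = (k^2 + 8*k + 12)/(k^2 - 8*k + 15)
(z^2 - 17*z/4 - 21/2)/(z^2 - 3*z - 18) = (z + 7/4)/(z + 3)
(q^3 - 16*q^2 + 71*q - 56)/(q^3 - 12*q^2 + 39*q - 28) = (q - 8)/(q - 4)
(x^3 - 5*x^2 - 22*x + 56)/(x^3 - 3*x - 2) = (x^2 - 3*x - 28)/(x^2 + 2*x + 1)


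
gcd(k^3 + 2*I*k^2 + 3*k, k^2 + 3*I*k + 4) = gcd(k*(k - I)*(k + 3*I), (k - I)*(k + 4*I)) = k - I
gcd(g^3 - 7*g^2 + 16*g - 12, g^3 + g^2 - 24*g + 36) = g^2 - 5*g + 6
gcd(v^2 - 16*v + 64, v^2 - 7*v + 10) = 1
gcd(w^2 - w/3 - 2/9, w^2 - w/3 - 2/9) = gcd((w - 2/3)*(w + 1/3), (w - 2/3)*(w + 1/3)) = w^2 - w/3 - 2/9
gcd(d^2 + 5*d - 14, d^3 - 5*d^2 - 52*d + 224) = d + 7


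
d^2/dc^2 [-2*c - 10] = 0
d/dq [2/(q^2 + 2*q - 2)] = 4*(-q - 1)/(q^2 + 2*q - 2)^2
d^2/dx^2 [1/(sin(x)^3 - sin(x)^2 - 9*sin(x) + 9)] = (-9*sin(x)^5 + 2*sin(x)^4 + 28*sin(x)^3 + 66*sin(x)^2 - 99*sin(x) - 180)/((sin(x) - 3)^3*(sin(x) - 1)^2*(sin(x) + 3)^3)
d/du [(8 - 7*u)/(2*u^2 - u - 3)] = (-14*u^2 + 7*u + (4*u - 1)*(7*u - 8) + 21)/(-2*u^2 + u + 3)^2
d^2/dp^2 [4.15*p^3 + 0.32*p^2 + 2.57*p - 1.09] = 24.9*p + 0.64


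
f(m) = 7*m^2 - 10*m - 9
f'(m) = 14*m - 10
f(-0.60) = -0.48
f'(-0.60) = -18.40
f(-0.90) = 5.67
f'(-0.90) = -22.60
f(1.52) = -8.03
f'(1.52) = 11.28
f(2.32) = 5.48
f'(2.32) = 22.48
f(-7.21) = 426.99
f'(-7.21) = -110.94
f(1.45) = -8.78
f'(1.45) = 10.30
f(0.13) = -10.18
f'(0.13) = -8.18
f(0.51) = -12.28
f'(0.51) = -2.86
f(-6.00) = 303.00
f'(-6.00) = -94.00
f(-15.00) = 1716.00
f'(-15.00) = -220.00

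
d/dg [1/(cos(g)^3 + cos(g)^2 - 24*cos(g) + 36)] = (3*cos(g)^2 + 2*cos(g) - 24)*sin(g)/(cos(g)^3 + cos(g)^2 - 24*cos(g) + 36)^2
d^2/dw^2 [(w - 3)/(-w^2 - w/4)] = 8*(-16*w^3 + 144*w^2 + 36*w + 3)/(w^3*(64*w^3 + 48*w^2 + 12*w + 1))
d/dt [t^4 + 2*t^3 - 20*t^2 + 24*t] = 4*t^3 + 6*t^2 - 40*t + 24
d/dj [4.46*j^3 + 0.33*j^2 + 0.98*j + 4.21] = 13.38*j^2 + 0.66*j + 0.98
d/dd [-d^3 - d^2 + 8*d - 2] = -3*d^2 - 2*d + 8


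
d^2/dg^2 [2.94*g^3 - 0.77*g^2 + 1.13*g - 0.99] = 17.64*g - 1.54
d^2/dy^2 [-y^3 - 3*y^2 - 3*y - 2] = -6*y - 6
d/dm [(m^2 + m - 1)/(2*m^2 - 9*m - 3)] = (-11*m^2 - 2*m - 12)/(4*m^4 - 36*m^3 + 69*m^2 + 54*m + 9)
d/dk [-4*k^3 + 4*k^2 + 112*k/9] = -12*k^2 + 8*k + 112/9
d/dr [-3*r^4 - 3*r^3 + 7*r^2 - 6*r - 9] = -12*r^3 - 9*r^2 + 14*r - 6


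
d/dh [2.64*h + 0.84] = 2.64000000000000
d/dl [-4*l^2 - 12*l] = -8*l - 12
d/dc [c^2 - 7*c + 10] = 2*c - 7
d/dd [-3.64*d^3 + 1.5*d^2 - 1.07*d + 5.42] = -10.92*d^2 + 3.0*d - 1.07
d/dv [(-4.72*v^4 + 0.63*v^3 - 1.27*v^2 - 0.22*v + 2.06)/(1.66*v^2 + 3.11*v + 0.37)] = (-15.6704*v^5 - 42.9918*v^4 - 3.067*v^3 - 2.8852*v^2 - 7.779*v - 6.488)/(2.7556*v^4 + 10.3252*v^3 + 10.9005*v^2 + 2.3014*v + 0.1369)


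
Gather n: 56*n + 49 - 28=56*n + 21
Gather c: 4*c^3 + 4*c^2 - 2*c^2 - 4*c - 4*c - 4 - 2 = 4*c^3 + 2*c^2 - 8*c - 6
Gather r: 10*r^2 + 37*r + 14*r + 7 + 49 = 10*r^2 + 51*r + 56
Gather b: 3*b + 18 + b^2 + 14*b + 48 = b^2 + 17*b + 66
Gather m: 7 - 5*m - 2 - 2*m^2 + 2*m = -2*m^2 - 3*m + 5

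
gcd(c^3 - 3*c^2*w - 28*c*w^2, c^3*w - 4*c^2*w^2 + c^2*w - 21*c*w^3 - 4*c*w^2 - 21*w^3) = -c + 7*w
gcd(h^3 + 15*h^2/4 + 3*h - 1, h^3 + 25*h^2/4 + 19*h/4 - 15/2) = h + 2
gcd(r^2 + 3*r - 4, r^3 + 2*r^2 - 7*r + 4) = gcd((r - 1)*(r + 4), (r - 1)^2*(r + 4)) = r^2 + 3*r - 4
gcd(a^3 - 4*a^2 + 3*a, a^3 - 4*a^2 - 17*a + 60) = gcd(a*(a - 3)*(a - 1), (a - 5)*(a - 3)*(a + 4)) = a - 3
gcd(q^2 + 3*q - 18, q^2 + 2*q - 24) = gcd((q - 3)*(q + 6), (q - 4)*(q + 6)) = q + 6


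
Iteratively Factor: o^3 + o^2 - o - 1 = (o + 1)*(o^2 - 1) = (o - 1)*(o + 1)*(o + 1)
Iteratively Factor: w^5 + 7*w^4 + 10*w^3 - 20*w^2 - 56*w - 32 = (w + 2)*(w^4 + 5*w^3 - 20*w - 16) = (w + 2)*(w + 4)*(w^3 + w^2 - 4*w - 4) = (w + 1)*(w + 2)*(w + 4)*(w^2 - 4) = (w + 1)*(w + 2)^2*(w + 4)*(w - 2)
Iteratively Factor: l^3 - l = (l - 1)*(l^2 + l) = (l - 1)*(l + 1)*(l)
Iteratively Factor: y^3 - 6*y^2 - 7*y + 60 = (y + 3)*(y^2 - 9*y + 20) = (y - 5)*(y + 3)*(y - 4)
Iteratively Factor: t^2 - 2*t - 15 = (t - 5)*(t + 3)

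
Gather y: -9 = -9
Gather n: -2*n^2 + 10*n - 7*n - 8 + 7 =-2*n^2 + 3*n - 1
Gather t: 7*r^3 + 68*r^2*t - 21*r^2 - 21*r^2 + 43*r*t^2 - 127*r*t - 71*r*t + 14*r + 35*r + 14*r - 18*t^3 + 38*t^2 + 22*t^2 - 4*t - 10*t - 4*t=7*r^3 - 42*r^2 + 63*r - 18*t^3 + t^2*(43*r + 60) + t*(68*r^2 - 198*r - 18)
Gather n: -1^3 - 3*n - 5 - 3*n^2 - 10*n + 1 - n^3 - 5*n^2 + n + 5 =-n^3 - 8*n^2 - 12*n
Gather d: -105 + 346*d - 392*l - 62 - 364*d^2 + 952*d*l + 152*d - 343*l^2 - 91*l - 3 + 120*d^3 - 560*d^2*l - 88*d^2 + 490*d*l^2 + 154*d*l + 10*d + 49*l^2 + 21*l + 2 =120*d^3 + d^2*(-560*l - 452) + d*(490*l^2 + 1106*l + 508) - 294*l^2 - 462*l - 168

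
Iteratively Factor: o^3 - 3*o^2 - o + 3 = (o - 1)*(o^2 - 2*o - 3) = (o - 3)*(o - 1)*(o + 1)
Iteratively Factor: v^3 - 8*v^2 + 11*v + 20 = (v + 1)*(v^2 - 9*v + 20) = (v - 5)*(v + 1)*(v - 4)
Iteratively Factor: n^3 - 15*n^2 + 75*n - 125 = (n - 5)*(n^2 - 10*n + 25) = (n - 5)^2*(n - 5)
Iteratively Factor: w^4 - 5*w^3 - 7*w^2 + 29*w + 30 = (w + 1)*(w^3 - 6*w^2 - w + 30) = (w - 3)*(w + 1)*(w^2 - 3*w - 10) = (w - 5)*(w - 3)*(w + 1)*(w + 2)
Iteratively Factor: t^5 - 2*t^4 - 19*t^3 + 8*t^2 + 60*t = (t + 2)*(t^4 - 4*t^3 - 11*t^2 + 30*t) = (t - 2)*(t + 2)*(t^3 - 2*t^2 - 15*t) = (t - 2)*(t + 2)*(t + 3)*(t^2 - 5*t) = t*(t - 2)*(t + 2)*(t + 3)*(t - 5)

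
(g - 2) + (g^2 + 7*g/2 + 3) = g^2 + 9*g/2 + 1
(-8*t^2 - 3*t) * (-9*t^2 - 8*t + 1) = 72*t^4 + 91*t^3 + 16*t^2 - 3*t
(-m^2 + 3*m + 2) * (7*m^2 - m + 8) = -7*m^4 + 22*m^3 + 3*m^2 + 22*m + 16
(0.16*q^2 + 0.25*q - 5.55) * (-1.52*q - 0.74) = -0.2432*q^3 - 0.4984*q^2 + 8.251*q + 4.107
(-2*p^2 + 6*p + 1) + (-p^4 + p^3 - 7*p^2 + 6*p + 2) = -p^4 + p^3 - 9*p^2 + 12*p + 3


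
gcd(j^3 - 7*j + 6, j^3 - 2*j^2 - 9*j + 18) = j^2 + j - 6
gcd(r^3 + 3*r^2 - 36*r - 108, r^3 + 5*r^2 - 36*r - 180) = r^2 - 36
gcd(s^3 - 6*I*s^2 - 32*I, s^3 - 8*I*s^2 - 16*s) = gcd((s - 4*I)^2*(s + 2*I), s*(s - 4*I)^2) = s^2 - 8*I*s - 16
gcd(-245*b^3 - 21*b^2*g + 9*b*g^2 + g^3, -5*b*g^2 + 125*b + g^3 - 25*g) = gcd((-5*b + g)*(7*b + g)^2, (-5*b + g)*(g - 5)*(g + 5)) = 5*b - g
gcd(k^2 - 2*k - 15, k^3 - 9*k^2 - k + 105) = k^2 - 2*k - 15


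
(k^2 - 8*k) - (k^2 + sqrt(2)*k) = -8*k - sqrt(2)*k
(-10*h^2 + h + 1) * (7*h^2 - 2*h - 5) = -70*h^4 + 27*h^3 + 55*h^2 - 7*h - 5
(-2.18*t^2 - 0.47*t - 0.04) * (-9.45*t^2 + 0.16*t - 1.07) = 20.601*t^4 + 4.0927*t^3 + 2.6354*t^2 + 0.4965*t + 0.0428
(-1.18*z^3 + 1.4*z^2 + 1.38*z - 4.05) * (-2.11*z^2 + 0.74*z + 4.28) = 2.4898*z^5 - 3.8272*z^4 - 6.9262*z^3 + 15.5587*z^2 + 2.9094*z - 17.334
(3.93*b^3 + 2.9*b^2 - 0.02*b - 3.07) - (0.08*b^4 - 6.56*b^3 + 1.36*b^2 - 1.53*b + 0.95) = -0.08*b^4 + 10.49*b^3 + 1.54*b^2 + 1.51*b - 4.02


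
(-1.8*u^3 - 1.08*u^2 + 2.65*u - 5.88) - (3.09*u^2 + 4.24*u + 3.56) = -1.8*u^3 - 4.17*u^2 - 1.59*u - 9.44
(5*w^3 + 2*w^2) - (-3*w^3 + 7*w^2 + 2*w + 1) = 8*w^3 - 5*w^2 - 2*w - 1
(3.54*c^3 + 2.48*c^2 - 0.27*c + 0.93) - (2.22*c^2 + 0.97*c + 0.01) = 3.54*c^3 + 0.26*c^2 - 1.24*c + 0.92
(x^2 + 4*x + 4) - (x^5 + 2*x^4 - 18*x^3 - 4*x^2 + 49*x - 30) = -x^5 - 2*x^4 + 18*x^3 + 5*x^2 - 45*x + 34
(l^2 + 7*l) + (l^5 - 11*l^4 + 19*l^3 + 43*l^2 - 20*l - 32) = l^5 - 11*l^4 + 19*l^3 + 44*l^2 - 13*l - 32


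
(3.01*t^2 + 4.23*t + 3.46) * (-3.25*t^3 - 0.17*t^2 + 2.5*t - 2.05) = -9.7825*t^5 - 14.2592*t^4 - 4.4391*t^3 + 3.8163*t^2 - 0.0214999999999996*t - 7.093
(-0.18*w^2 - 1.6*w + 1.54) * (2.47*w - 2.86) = -0.4446*w^3 - 3.4372*w^2 + 8.3798*w - 4.4044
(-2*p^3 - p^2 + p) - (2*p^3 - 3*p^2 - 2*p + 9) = -4*p^3 + 2*p^2 + 3*p - 9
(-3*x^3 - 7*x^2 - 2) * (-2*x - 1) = 6*x^4 + 17*x^3 + 7*x^2 + 4*x + 2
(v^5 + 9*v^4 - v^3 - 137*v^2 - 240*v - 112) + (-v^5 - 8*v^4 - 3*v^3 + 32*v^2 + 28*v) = v^4 - 4*v^3 - 105*v^2 - 212*v - 112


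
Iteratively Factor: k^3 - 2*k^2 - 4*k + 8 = (k + 2)*(k^2 - 4*k + 4) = (k - 2)*(k + 2)*(k - 2)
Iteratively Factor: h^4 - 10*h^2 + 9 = (h + 3)*(h^3 - 3*h^2 - h + 3) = (h + 1)*(h + 3)*(h^2 - 4*h + 3) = (h - 1)*(h + 1)*(h + 3)*(h - 3)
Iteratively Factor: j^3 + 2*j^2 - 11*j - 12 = (j + 1)*(j^2 + j - 12) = (j + 1)*(j + 4)*(j - 3)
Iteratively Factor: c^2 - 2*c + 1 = (c - 1)*(c - 1)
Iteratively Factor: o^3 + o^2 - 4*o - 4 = (o - 2)*(o^2 + 3*o + 2) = (o - 2)*(o + 1)*(o + 2)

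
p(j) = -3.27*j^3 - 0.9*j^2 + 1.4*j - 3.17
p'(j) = -9.81*j^2 - 1.8*j + 1.4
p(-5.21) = 427.55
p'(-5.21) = -255.51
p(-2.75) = 54.18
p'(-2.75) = -67.84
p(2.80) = -78.09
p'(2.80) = -80.55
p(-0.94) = -2.57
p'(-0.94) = -5.58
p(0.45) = -3.02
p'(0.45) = -1.40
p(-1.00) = -2.20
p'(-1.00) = -6.61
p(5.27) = -499.40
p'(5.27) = -280.54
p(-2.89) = 64.20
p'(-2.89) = -75.33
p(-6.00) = 662.35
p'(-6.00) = -340.96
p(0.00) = -3.17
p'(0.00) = 1.40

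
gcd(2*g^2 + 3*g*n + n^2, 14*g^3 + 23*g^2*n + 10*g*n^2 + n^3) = 2*g^2 + 3*g*n + n^2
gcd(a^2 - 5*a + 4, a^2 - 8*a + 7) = a - 1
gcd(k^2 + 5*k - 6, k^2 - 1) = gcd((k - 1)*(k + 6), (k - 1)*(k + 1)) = k - 1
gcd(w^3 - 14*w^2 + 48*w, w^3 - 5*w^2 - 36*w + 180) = w - 6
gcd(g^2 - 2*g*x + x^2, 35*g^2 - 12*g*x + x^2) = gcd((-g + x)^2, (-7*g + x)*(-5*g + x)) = 1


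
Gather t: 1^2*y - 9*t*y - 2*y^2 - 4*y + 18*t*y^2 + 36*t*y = t*(18*y^2 + 27*y) - 2*y^2 - 3*y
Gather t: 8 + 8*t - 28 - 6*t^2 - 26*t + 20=-6*t^2 - 18*t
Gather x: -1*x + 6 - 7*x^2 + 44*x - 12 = -7*x^2 + 43*x - 6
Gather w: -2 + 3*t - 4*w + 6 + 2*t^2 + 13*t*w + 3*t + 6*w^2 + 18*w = 2*t^2 + 6*t + 6*w^2 + w*(13*t + 14) + 4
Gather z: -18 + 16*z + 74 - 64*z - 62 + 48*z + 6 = 0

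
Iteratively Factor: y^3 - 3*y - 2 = (y + 1)*(y^2 - y - 2) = (y + 1)^2*(y - 2)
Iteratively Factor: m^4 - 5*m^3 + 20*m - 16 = (m + 2)*(m^3 - 7*m^2 + 14*m - 8) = (m - 2)*(m + 2)*(m^2 - 5*m + 4) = (m - 2)*(m - 1)*(m + 2)*(m - 4)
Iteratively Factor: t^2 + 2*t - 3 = (t - 1)*(t + 3)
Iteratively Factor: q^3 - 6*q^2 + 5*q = (q)*(q^2 - 6*q + 5) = q*(q - 1)*(q - 5)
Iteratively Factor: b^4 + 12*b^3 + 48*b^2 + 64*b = (b + 4)*(b^3 + 8*b^2 + 16*b) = (b + 4)^2*(b^2 + 4*b) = b*(b + 4)^2*(b + 4)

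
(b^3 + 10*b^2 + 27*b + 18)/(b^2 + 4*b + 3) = b + 6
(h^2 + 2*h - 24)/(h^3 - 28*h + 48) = 1/(h - 2)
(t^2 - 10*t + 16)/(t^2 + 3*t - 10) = (t - 8)/(t + 5)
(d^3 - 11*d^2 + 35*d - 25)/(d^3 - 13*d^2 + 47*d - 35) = (d - 5)/(d - 7)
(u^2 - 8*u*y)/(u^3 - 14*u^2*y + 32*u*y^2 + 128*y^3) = -u/(-u^2 + 6*u*y + 16*y^2)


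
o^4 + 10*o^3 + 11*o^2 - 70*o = o*(o - 2)*(o + 5)*(o + 7)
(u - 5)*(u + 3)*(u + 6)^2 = u^4 + 10*u^3 - 3*u^2 - 252*u - 540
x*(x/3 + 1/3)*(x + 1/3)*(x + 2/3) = x^4/3 + 2*x^3/3 + 11*x^2/27 + 2*x/27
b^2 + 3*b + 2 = (b + 1)*(b + 2)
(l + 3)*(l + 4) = l^2 + 7*l + 12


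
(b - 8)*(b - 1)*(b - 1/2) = b^3 - 19*b^2/2 + 25*b/2 - 4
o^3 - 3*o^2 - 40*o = o*(o - 8)*(o + 5)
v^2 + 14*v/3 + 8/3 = (v + 2/3)*(v + 4)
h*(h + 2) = h^2 + 2*h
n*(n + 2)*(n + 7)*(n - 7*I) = n^4 + 9*n^3 - 7*I*n^3 + 14*n^2 - 63*I*n^2 - 98*I*n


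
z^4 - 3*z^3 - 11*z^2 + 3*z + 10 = (z - 5)*(z - 1)*(z + 1)*(z + 2)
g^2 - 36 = (g - 6)*(g + 6)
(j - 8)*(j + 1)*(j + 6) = j^3 - j^2 - 50*j - 48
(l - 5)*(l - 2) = l^2 - 7*l + 10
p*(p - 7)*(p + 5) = p^3 - 2*p^2 - 35*p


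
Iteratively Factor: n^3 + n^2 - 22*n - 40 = (n + 2)*(n^2 - n - 20) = (n + 2)*(n + 4)*(n - 5)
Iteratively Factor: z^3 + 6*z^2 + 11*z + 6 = (z + 2)*(z^2 + 4*z + 3) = (z + 1)*(z + 2)*(z + 3)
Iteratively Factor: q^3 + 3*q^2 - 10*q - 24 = (q - 3)*(q^2 + 6*q + 8) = (q - 3)*(q + 2)*(q + 4)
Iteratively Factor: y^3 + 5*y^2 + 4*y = (y + 4)*(y^2 + y) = y*(y + 4)*(y + 1)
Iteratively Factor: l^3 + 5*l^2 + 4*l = (l + 1)*(l^2 + 4*l) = (l + 1)*(l + 4)*(l)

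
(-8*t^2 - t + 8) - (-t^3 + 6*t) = t^3 - 8*t^2 - 7*t + 8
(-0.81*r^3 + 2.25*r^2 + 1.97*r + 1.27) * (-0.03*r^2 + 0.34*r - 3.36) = 0.0243*r^5 - 0.3429*r^4 + 3.4275*r^3 - 6.9283*r^2 - 6.1874*r - 4.2672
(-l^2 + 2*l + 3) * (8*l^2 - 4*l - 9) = -8*l^4 + 20*l^3 + 25*l^2 - 30*l - 27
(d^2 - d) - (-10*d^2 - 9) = 11*d^2 - d + 9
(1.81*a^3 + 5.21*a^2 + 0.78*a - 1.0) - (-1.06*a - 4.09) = 1.81*a^3 + 5.21*a^2 + 1.84*a + 3.09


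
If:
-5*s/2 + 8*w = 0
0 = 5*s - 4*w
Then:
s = 0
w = 0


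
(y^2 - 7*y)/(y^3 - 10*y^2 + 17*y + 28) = y/(y^2 - 3*y - 4)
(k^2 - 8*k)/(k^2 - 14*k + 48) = k/(k - 6)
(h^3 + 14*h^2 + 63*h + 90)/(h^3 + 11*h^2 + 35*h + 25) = (h^2 + 9*h + 18)/(h^2 + 6*h + 5)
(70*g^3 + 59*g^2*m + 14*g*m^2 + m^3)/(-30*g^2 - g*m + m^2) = (-14*g^2 - 9*g*m - m^2)/(6*g - m)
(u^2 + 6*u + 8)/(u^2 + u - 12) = (u + 2)/(u - 3)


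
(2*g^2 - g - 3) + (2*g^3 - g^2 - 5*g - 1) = 2*g^3 + g^2 - 6*g - 4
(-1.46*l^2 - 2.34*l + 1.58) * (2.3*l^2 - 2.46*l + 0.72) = -3.358*l^4 - 1.7904*l^3 + 8.3392*l^2 - 5.5716*l + 1.1376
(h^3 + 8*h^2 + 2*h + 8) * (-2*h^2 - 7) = -2*h^5 - 16*h^4 - 11*h^3 - 72*h^2 - 14*h - 56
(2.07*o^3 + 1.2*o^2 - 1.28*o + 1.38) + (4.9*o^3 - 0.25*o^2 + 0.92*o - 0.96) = 6.97*o^3 + 0.95*o^2 - 0.36*o + 0.42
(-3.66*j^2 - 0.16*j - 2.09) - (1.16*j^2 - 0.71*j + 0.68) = -4.82*j^2 + 0.55*j - 2.77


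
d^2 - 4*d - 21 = (d - 7)*(d + 3)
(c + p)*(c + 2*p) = c^2 + 3*c*p + 2*p^2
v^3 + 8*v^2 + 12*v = v*(v + 2)*(v + 6)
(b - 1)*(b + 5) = b^2 + 4*b - 5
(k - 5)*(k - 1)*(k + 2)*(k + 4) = k^4 - 23*k^2 - 18*k + 40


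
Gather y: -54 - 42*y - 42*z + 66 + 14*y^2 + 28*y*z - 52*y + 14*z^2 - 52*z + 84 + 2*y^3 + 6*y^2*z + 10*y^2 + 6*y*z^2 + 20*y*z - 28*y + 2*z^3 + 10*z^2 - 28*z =2*y^3 + y^2*(6*z + 24) + y*(6*z^2 + 48*z - 122) + 2*z^3 + 24*z^2 - 122*z + 96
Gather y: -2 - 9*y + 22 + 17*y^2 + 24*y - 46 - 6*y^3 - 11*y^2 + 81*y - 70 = -6*y^3 + 6*y^2 + 96*y - 96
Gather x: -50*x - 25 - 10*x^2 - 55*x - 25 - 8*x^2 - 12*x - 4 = -18*x^2 - 117*x - 54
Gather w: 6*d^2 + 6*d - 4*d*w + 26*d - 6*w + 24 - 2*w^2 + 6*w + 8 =6*d^2 - 4*d*w + 32*d - 2*w^2 + 32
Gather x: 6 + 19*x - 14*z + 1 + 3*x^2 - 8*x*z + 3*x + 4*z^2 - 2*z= 3*x^2 + x*(22 - 8*z) + 4*z^2 - 16*z + 7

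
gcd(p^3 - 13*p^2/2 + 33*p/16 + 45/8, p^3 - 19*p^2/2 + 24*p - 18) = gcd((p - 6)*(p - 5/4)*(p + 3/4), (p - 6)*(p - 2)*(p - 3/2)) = p - 6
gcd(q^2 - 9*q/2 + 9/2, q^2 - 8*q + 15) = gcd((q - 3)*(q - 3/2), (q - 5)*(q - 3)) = q - 3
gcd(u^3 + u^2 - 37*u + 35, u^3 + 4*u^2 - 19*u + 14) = u^2 + 6*u - 7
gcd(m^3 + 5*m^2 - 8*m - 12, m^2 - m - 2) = m^2 - m - 2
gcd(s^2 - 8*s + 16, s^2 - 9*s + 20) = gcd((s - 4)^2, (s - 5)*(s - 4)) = s - 4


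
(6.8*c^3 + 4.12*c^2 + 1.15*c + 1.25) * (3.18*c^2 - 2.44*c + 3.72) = 21.624*c^5 - 3.4904*c^4 + 18.9002*c^3 + 16.4954*c^2 + 1.228*c + 4.65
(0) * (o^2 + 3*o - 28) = 0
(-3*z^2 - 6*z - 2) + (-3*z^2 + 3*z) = -6*z^2 - 3*z - 2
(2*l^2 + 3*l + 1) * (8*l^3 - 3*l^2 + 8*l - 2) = 16*l^5 + 18*l^4 + 15*l^3 + 17*l^2 + 2*l - 2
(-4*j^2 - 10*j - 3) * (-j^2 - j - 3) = 4*j^4 + 14*j^3 + 25*j^2 + 33*j + 9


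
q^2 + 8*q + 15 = (q + 3)*(q + 5)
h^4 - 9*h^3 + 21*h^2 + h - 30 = (h - 5)*(h - 3)*(h - 2)*(h + 1)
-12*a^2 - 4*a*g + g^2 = (-6*a + g)*(2*a + g)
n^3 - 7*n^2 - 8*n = n*(n - 8)*(n + 1)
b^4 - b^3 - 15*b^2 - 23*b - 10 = (b - 5)*(b + 1)^2*(b + 2)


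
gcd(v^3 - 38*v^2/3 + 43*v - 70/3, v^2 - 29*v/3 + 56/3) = v - 7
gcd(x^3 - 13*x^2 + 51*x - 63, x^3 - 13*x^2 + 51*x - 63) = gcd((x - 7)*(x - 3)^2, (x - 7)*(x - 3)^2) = x^3 - 13*x^2 + 51*x - 63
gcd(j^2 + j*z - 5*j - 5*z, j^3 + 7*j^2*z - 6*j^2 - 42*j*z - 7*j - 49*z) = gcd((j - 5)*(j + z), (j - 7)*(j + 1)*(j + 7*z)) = 1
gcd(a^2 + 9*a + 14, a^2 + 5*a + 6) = a + 2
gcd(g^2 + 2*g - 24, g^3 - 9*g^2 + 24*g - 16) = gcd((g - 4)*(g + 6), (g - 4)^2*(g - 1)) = g - 4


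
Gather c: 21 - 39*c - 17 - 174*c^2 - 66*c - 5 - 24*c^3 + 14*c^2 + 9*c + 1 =-24*c^3 - 160*c^2 - 96*c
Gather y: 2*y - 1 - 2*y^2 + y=-2*y^2 + 3*y - 1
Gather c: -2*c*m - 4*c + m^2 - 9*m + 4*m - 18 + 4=c*(-2*m - 4) + m^2 - 5*m - 14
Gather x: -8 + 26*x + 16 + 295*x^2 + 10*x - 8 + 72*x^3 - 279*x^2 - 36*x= 72*x^3 + 16*x^2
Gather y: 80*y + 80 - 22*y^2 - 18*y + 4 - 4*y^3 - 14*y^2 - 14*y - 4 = -4*y^3 - 36*y^2 + 48*y + 80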